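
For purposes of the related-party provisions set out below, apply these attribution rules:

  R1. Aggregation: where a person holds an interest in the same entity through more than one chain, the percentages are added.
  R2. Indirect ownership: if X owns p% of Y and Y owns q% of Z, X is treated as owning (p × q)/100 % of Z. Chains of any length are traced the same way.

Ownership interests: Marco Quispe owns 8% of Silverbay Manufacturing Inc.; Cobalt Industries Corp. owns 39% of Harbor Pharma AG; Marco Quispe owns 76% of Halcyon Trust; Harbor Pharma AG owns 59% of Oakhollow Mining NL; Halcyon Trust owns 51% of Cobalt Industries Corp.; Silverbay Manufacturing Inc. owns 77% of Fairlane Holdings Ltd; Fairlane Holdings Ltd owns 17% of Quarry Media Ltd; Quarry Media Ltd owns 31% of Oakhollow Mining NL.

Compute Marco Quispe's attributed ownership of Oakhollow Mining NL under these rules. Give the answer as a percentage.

Chain via Silverbay Manufacturing Inc. → Fairlane Holdings Ltd → Quarry Media Ltd (R2): 8% × 77% × 17% × 31% = 0.324632% of Oakhollow Mining NL.
Chain via Halcyon Trust → Cobalt Industries Corp. → Harbor Pharma AG (R2): 76% × 51% × 39% × 59% = 8.918676% of Oakhollow Mining NL.
Aggregating (R1): 0.324632% + 8.918676% = 9.243308%.

9.243308%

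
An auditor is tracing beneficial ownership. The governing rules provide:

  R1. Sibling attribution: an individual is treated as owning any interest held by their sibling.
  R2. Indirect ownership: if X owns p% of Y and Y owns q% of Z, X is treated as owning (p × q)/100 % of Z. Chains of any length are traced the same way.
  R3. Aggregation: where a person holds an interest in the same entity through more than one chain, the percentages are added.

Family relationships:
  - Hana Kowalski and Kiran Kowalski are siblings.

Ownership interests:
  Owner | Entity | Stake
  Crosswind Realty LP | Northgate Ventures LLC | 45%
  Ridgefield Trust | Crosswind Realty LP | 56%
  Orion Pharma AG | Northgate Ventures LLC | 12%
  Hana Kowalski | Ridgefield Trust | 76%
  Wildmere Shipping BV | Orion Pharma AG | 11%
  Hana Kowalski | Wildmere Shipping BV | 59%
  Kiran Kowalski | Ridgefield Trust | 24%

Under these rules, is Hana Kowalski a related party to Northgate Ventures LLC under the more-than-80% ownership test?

By sibling attribution (R1), Hana Kowalski is treated as also owning Kiran Kowalski's interest in Ridgefield Trust, giving 76% + 24% = 100%.
Chain via Wildmere Shipping BV → Orion Pharma AG (R2): 59% × 11% × 12% = 0.7788% of Northgate Ventures LLC.
Chain via Ridgefield Trust → Crosswind Realty LP (R2): 100% × 56% × 45% = 25.2% of Northgate Ventures LLC.
Aggregating (R3): 0.7788% + 25.2% = 25.9788%.
25.9788% does not exceed the 80% threshold, so Hana is not a related party to Northgate Ventures LLC.

No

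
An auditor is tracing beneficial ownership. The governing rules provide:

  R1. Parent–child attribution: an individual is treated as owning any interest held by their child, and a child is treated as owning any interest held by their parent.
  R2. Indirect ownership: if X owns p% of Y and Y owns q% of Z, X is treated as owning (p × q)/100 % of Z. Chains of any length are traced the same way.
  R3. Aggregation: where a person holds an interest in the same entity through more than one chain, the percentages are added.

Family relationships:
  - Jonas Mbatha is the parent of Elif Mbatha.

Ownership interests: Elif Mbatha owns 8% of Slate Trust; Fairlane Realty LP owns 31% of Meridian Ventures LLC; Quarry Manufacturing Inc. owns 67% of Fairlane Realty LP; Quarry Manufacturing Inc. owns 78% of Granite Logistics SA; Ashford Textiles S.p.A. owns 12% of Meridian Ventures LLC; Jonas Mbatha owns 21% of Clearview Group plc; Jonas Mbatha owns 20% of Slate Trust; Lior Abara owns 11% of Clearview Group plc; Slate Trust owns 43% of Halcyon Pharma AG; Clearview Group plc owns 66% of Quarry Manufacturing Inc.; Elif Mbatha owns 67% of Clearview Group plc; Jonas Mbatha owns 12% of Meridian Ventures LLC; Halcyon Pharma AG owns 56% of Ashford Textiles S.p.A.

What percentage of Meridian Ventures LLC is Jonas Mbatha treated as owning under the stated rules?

By parent–child attribution (R1), Jonas Mbatha is treated as also owning Elif Mbatha's interest in Clearview Group plc, giving 21% + 67% = 88%.
By parent–child attribution (R1), Jonas Mbatha is treated as also owning Elif Mbatha's interest in Slate Trust, giving 20% + 8% = 28%.
Chain via Clearview Group plc → Quarry Manufacturing Inc. → Fairlane Realty LP (R2): 88% × 66% × 67% × 31% = 12.063216% of Meridian Ventures LLC.
Chain via Slate Trust → Halcyon Pharma AG → Ashford Textiles S.p.A. (R2): 28% × 43% × 56% × 12% = 0.809088% of Meridian Ventures LLC.
Direct interest in Meridian Ventures LLC: 12%.
Aggregating (R3): 12.063216% + 0.809088% + 12% = 24.872304%.

24.872304%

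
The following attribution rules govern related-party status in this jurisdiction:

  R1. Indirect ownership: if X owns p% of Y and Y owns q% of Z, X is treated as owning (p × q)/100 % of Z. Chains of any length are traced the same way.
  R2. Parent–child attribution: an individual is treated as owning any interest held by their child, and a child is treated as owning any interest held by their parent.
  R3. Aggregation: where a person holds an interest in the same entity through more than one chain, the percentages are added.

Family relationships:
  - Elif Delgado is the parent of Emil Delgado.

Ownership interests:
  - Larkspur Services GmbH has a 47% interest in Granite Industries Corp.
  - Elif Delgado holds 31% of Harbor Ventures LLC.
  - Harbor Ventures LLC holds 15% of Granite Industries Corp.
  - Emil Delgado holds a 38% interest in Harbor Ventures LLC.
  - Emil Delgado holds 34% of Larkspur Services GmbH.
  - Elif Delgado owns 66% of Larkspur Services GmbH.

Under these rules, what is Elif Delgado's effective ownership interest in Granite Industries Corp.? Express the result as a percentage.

57.35%

By parent–child attribution (R2), Elif Delgado is treated as also owning Emil Delgado's interest in Larkspur Services GmbH, giving 66% + 34% = 100%.
By parent–child attribution (R2), Elif Delgado is treated as also owning Emil Delgado's interest in Harbor Ventures LLC, giving 31% + 38% = 69%.
Chain via Larkspur Services GmbH (R1): 100% × 47% = 47% of Granite Industries Corp.
Chain via Harbor Ventures LLC (R1): 69% × 15% = 10.35% of Granite Industries Corp.
Aggregating (R3): 47% + 10.35% = 57.35%.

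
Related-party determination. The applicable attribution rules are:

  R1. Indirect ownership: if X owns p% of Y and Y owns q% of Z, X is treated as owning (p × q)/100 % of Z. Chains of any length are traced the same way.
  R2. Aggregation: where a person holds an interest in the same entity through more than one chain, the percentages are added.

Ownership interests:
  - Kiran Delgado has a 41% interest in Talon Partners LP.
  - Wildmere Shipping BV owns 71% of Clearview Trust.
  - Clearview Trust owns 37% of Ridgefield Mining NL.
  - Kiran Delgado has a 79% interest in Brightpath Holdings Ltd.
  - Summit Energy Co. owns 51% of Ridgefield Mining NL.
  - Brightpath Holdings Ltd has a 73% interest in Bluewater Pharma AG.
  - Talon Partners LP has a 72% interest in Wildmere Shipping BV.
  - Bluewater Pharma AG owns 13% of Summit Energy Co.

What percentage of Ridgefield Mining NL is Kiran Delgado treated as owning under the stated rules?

11.578425%

Chain via Talon Partners LP → Wildmere Shipping BV → Clearview Trust (R1): 41% × 72% × 71% × 37% = 7.754904% of Ridgefield Mining NL.
Chain via Brightpath Holdings Ltd → Bluewater Pharma AG → Summit Energy Co. (R1): 79% × 73% × 13% × 51% = 3.823521% of Ridgefield Mining NL.
Aggregating (R2): 7.754904% + 3.823521% = 11.578425%.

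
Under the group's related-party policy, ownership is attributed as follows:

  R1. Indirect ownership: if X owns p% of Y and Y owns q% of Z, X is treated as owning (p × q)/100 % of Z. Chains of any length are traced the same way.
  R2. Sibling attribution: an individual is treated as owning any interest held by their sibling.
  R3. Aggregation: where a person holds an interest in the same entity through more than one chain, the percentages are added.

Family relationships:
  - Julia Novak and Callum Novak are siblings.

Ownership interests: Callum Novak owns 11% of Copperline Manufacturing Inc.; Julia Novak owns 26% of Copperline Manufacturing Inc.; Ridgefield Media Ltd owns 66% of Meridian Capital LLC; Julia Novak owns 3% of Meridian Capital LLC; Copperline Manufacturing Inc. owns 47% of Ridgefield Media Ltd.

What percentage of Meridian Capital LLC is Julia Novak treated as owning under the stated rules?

14.4774%

By sibling attribution (R2), Julia Novak is treated as also owning Callum Novak's interest in Copperline Manufacturing Inc, giving 26% + 11% = 37%.
Chain via Copperline Manufacturing Inc. → Ridgefield Media Ltd (R1): 37% × 47% × 66% = 11.4774% of Meridian Capital LLC.
Direct interest in Meridian Capital LLC: 3%.
Aggregating (R3): 11.4774% + 3% = 14.4774%.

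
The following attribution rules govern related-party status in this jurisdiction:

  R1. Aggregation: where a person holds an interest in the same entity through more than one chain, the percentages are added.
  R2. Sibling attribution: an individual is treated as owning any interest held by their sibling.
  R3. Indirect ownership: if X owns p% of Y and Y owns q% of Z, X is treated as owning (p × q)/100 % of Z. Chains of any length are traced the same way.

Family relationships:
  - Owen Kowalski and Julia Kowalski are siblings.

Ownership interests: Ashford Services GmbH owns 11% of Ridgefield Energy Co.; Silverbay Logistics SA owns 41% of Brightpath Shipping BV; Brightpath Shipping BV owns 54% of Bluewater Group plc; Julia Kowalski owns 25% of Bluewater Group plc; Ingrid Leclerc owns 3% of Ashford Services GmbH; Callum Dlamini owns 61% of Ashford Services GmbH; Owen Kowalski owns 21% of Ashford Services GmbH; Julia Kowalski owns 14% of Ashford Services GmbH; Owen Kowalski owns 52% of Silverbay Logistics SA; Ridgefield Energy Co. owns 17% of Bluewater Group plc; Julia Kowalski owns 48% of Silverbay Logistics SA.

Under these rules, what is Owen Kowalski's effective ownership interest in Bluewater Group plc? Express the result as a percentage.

By sibling attribution (R2), Owen Kowalski is treated as also owning Julia Kowalski's interest in Silverbay Logistics SA, giving 52% + 48% = 100%.
By sibling attribution (R2), Owen Kowalski is treated as also owning Julia Kowalski's interest in Ashford Services GmbH, giving 21% + 14% = 35%.
By sibling attribution (R2), Owen Kowalski is treated as owning Julia Kowalski's 25% interest in Bluewater Group plc.
Chain via Silverbay Logistics SA → Brightpath Shipping BV (R3): 100% × 41% × 54% = 22.14% of Bluewater Group plc.
Chain via Ashford Services GmbH → Ridgefield Energy Co. (R3): 35% × 11% × 17% = 0.6545% of Bluewater Group plc.
Direct interest in Bluewater Group plc: 25%.
Aggregating (R1): 22.14% + 0.6545% + 25% = 47.7945%.

47.7945%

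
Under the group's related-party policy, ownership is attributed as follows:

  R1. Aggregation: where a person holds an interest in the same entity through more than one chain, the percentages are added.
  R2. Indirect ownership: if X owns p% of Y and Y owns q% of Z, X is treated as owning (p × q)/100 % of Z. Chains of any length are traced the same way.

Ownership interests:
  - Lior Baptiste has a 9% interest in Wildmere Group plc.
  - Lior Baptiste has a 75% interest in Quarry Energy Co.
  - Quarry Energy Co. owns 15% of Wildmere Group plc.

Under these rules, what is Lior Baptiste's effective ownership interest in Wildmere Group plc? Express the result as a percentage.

20.25%

Chain via Quarry Energy Co. (R2): 75% × 15% = 11.25% of Wildmere Group plc.
Direct interest in Wildmere Group plc: 9%.
Aggregating (R1): 11.25% + 9% = 20.25%.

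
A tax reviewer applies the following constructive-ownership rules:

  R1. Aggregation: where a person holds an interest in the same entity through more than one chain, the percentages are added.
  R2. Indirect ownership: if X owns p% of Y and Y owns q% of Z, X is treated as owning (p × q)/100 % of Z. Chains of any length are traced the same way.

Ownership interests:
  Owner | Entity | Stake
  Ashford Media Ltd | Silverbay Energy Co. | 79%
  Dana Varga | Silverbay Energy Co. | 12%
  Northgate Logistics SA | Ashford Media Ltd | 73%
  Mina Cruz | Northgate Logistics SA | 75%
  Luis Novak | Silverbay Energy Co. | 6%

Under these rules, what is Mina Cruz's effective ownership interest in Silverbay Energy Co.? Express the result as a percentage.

43.2525%

Chain via Northgate Logistics SA → Ashford Media Ltd (R2): 75% × 73% × 79% = 43.2525% of Silverbay Energy Co.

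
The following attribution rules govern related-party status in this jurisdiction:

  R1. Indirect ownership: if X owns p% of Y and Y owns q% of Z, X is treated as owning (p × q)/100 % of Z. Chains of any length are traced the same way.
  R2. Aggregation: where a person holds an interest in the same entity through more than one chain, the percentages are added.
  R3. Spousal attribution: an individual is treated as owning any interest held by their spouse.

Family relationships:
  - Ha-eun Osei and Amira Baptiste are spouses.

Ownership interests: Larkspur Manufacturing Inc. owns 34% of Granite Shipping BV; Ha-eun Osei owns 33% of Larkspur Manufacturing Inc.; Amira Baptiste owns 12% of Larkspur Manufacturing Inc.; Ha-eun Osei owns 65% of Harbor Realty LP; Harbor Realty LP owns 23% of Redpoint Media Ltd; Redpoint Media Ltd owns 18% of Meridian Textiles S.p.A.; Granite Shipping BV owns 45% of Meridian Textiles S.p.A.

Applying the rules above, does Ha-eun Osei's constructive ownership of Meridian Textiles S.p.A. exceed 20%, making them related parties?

By spousal attribution (R3), Ha-eun Osei is treated as also owning Amira Baptiste's interest in Larkspur Manufacturing Inc, giving 33% + 12% = 45%.
Chain via Harbor Realty LP → Redpoint Media Ltd (R1): 65% × 23% × 18% = 2.691% of Meridian Textiles S.p.A.
Chain via Larkspur Manufacturing Inc. → Granite Shipping BV (R1): 45% × 34% × 45% = 6.885% of Meridian Textiles S.p.A.
Aggregating (R2): 2.691% + 6.885% = 9.576%.
9.576% does not exceed the 20% threshold, so Ha-eun is not a related party to Meridian Textiles S.p.A.

No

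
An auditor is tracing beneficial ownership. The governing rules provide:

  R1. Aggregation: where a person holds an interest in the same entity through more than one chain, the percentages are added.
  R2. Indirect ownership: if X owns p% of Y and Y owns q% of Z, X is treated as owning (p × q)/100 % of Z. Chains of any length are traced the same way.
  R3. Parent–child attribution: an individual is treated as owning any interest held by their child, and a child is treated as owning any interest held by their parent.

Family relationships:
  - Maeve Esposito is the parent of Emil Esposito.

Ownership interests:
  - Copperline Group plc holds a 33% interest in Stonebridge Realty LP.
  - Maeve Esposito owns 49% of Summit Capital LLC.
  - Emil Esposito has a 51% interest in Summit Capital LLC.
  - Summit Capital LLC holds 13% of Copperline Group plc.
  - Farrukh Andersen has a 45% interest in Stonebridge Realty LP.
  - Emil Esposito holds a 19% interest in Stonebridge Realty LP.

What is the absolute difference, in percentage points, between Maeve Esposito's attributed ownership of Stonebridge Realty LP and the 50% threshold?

By parent–child attribution (R3), Maeve Esposito is treated as also owning Emil Esposito's interest in Summit Capital LLC, giving 49% + 51% = 100%.
By parent–child attribution (R3), Maeve Esposito is treated as owning Emil Esposito's 19% interest in Stonebridge Realty LP.
Chain via Summit Capital LLC → Copperline Group plc (R2): 100% × 13% × 33% = 4.29% of Stonebridge Realty LP.
Direct interest in Stonebridge Realty LP: 19%.
Aggregating (R1): 4.29% + 19% = 23.29%.
23.29% falls short of the 50% threshold by 26.71 percentage points.

26.71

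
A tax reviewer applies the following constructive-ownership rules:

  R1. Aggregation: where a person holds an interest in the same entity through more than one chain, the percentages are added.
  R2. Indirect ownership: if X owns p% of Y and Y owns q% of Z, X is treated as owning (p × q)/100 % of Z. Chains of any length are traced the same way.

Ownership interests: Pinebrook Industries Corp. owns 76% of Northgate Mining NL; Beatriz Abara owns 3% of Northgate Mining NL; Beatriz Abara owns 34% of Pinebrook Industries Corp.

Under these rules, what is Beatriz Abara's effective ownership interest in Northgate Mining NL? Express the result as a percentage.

Chain via Pinebrook Industries Corp. (R2): 34% × 76% = 25.84% of Northgate Mining NL.
Direct interest in Northgate Mining NL: 3%.
Aggregating (R1): 25.84% + 3% = 28.84%.

28.84%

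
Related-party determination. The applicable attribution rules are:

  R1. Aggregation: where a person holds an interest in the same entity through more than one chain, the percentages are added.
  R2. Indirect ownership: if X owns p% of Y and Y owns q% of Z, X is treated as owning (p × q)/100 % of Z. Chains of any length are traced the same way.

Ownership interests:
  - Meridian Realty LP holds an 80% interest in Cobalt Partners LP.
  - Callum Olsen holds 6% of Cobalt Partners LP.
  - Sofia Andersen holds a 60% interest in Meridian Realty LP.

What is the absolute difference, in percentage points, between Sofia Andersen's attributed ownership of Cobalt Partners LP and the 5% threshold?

Chain via Meridian Realty LP (R2): 60% × 80% = 48% of Cobalt Partners LP.
48% exceeds the 5% threshold by 43 percentage points.

43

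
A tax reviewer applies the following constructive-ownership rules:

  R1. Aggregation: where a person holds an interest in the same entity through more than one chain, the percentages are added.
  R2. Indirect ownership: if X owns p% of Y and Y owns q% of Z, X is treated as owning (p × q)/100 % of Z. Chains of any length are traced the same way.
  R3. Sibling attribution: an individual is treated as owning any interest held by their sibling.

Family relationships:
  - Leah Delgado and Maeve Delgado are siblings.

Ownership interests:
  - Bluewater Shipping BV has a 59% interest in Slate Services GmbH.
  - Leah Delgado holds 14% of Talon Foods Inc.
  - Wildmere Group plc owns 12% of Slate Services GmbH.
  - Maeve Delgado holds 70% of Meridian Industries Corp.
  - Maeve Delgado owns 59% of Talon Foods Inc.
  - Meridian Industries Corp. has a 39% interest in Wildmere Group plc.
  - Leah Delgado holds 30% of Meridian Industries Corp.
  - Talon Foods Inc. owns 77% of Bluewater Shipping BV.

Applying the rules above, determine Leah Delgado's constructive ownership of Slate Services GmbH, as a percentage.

37.8439%

By sibling attribution (R3), Leah Delgado is treated as also owning Maeve Delgado's interest in Meridian Industries Corp, giving 30% + 70% = 100%.
By sibling attribution (R3), Leah Delgado is treated as also owning Maeve Delgado's interest in Talon Foods Inc, giving 14% + 59% = 73%.
Chain via Meridian Industries Corp. → Wildmere Group plc (R2): 100% × 39% × 12% = 4.68% of Slate Services GmbH.
Chain via Talon Foods Inc. → Bluewater Shipping BV (R2): 73% × 77% × 59% = 33.1639% of Slate Services GmbH.
Aggregating (R1): 4.68% + 33.1639% = 37.8439%.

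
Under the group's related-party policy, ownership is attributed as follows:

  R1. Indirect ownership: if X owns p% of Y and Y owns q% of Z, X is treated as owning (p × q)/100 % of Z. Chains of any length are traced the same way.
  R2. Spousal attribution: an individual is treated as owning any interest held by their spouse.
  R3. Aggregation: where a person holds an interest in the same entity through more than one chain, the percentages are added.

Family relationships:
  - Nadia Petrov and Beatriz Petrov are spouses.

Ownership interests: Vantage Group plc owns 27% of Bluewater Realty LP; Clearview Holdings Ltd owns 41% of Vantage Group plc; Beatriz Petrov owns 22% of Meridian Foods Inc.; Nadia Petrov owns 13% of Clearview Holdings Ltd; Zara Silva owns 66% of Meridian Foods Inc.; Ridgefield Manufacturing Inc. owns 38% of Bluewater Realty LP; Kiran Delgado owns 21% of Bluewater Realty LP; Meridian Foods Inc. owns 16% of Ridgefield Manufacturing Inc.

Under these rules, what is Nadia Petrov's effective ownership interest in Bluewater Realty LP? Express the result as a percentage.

2.7767%

By spousal attribution (R2), Nadia Petrov is treated as owning Beatriz Petrov's 22% interest in Meridian Foods Inc.
Chain via Clearview Holdings Ltd → Vantage Group plc (R1): 13% × 41% × 27% = 1.4391% of Bluewater Realty LP.
Chain via Meridian Foods Inc. → Ridgefield Manufacturing Inc. (R1): 22% × 16% × 38% = 1.3376% of Bluewater Realty LP.
Aggregating (R3): 1.4391% + 1.3376% = 2.7767%.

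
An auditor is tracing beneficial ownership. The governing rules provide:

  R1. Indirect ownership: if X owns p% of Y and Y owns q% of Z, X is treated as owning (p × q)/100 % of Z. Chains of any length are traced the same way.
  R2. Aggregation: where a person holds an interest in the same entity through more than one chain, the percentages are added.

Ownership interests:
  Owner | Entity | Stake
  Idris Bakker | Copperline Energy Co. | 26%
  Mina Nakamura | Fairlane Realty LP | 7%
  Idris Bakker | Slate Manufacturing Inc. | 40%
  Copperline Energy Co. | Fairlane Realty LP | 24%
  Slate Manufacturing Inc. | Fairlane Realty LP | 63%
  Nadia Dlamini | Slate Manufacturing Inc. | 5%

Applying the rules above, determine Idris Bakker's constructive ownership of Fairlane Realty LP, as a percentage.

Chain via Copperline Energy Co. (R1): 26% × 24% = 6.24% of Fairlane Realty LP.
Chain via Slate Manufacturing Inc. (R1): 40% × 63% = 25.2% of Fairlane Realty LP.
Aggregating (R2): 6.24% + 25.2% = 31.44%.

31.44%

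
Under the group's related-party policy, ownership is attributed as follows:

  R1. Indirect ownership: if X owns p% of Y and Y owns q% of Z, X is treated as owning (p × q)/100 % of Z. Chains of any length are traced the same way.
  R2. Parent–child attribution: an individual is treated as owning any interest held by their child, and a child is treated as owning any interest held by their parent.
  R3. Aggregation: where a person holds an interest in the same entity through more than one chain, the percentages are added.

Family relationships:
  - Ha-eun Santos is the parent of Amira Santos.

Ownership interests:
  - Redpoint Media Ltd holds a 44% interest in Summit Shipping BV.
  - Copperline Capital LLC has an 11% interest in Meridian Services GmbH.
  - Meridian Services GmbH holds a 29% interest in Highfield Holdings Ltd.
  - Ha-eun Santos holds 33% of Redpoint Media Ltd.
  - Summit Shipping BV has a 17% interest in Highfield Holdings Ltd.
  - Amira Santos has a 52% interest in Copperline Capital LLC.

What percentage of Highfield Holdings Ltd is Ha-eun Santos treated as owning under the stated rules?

4.1272%

By parent–child attribution (R2), Ha-eun Santos is treated as owning Amira Santos's 52% interest in Copperline Capital LLC.
Chain via Redpoint Media Ltd → Summit Shipping BV (R1): 33% × 44% × 17% = 2.4684% of Highfield Holdings Ltd.
Chain via Copperline Capital LLC → Meridian Services GmbH (R1): 52% × 11% × 29% = 1.6588% of Highfield Holdings Ltd.
Aggregating (R3): 2.4684% + 1.6588% = 4.1272%.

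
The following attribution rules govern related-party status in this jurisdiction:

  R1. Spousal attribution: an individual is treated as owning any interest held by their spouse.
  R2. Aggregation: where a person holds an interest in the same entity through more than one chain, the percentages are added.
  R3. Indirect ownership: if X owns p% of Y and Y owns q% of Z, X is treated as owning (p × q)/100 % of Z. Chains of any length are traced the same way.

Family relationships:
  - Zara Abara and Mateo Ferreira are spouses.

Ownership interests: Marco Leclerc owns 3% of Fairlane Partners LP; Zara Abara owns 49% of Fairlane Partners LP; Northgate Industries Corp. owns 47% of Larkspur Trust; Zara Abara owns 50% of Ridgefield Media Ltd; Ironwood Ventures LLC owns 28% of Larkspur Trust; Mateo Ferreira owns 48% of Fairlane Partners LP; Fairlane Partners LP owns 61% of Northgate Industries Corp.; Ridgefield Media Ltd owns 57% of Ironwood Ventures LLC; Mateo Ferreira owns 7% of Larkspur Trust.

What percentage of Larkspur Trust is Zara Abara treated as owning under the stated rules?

By spousal attribution (R1), Zara Abara is treated as also owning Mateo Ferreira's interest in Fairlane Partners LP, giving 49% + 48% = 97%.
By spousal attribution (R1), Zara Abara is treated as owning Mateo Ferreira's 7% interest in Larkspur Trust.
Chain via Ridgefield Media Ltd → Ironwood Ventures LLC (R3): 50% × 57% × 28% = 7.98% of Larkspur Trust.
Chain via Fairlane Partners LP → Northgate Industries Corp. (R3): 97% × 61% × 47% = 27.8099% of Larkspur Trust.
Direct interest in Larkspur Trust: 7%.
Aggregating (R2): 7.98% + 27.8099% + 7% = 42.7899%.

42.7899%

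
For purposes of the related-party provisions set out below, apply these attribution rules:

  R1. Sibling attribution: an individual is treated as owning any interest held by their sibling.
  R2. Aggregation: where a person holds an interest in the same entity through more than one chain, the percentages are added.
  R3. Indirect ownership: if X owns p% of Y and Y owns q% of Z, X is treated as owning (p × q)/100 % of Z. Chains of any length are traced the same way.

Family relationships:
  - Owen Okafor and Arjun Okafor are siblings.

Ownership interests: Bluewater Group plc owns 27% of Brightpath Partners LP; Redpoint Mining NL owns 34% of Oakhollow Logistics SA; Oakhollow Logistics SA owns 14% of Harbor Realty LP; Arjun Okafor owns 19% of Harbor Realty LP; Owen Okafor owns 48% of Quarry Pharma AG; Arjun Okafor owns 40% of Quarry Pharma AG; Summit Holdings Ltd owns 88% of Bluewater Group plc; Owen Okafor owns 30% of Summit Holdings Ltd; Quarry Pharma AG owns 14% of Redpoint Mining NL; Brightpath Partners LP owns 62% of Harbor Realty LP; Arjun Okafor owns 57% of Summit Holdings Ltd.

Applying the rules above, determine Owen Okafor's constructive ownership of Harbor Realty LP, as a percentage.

32.402576%

By sibling attribution (R1), Owen Okafor is treated as also owning Arjun Okafor's interest in Summit Holdings Ltd, giving 30% + 57% = 87%.
By sibling attribution (R1), Owen Okafor is treated as also owning Arjun Okafor's interest in Quarry Pharma AG, giving 48% + 40% = 88%.
By sibling attribution (R1), Owen Okafor is treated as owning Arjun Okafor's 19% interest in Harbor Realty LP.
Chain via Summit Holdings Ltd → Bluewater Group plc → Brightpath Partners LP (R3): 87% × 88% × 27% × 62% = 12.816144% of Harbor Realty LP.
Chain via Quarry Pharma AG → Redpoint Mining NL → Oakhollow Logistics SA (R3): 88% × 14% × 34% × 14% = 0.586432% of Harbor Realty LP.
Direct interest in Harbor Realty LP: 19%.
Aggregating (R2): 12.816144% + 0.586432% + 19% = 32.402576%.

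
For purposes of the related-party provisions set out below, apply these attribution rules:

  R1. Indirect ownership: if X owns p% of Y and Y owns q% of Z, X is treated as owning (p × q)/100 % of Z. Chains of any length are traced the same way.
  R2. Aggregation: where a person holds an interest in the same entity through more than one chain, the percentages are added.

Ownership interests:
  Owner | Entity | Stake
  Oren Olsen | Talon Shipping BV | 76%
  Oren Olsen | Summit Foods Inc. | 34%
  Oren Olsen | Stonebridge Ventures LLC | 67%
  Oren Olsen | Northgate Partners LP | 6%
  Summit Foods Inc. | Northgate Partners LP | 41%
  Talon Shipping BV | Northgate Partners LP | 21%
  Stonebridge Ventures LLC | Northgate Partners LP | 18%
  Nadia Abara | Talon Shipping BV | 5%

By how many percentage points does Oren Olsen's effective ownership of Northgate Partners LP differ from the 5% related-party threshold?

Chain via Talon Shipping BV (R1): 76% × 21% = 15.96% of Northgate Partners LP.
Chain via Stonebridge Ventures LLC (R1): 67% × 18% = 12.06% of Northgate Partners LP.
Chain via Summit Foods Inc. (R1): 34% × 41% = 13.94% of Northgate Partners LP.
Direct interest in Northgate Partners LP: 6%.
Aggregating (R2): 15.96% + 12.06% + 13.94% + 6% = 47.96%.
47.96% exceeds the 5% threshold by 42.96 percentage points.

42.96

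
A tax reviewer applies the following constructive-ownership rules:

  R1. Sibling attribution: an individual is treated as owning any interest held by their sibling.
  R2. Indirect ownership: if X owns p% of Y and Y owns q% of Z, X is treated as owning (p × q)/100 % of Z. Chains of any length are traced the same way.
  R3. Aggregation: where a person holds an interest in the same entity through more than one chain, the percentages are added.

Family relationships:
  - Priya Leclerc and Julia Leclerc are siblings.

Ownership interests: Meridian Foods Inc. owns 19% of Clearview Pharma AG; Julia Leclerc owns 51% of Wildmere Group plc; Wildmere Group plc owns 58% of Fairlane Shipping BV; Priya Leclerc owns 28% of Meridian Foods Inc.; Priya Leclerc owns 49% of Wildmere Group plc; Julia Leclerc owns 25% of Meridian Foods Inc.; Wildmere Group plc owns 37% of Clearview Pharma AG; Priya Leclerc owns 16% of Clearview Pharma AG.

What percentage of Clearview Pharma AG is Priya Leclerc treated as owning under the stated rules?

63.07%

By sibling attribution (R1), Priya Leclerc is treated as also owning Julia Leclerc's interest in Wildmere Group plc, giving 49% + 51% = 100%.
By sibling attribution (R1), Priya Leclerc is treated as also owning Julia Leclerc's interest in Meridian Foods Inc, giving 28% + 25% = 53%.
Chain via Wildmere Group plc (R2): 100% × 37% = 37% of Clearview Pharma AG.
Chain via Meridian Foods Inc. (R2): 53% × 19% = 10.07% of Clearview Pharma AG.
Direct interest in Clearview Pharma AG: 16%.
Aggregating (R3): 37% + 10.07% + 16% = 63.07%.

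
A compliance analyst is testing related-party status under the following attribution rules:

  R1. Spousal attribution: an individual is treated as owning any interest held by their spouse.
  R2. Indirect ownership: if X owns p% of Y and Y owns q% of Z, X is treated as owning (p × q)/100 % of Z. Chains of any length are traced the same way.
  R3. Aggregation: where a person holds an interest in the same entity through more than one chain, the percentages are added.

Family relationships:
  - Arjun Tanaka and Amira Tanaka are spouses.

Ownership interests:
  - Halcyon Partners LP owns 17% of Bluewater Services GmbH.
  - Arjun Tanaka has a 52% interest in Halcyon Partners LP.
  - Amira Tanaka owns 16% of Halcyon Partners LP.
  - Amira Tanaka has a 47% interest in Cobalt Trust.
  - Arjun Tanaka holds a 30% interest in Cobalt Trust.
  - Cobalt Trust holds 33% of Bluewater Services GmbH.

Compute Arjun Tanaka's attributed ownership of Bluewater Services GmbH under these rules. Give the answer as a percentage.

36.97%

By spousal attribution (R1), Arjun Tanaka is treated as also owning Amira Tanaka's interest in Halcyon Partners LP, giving 52% + 16% = 68%.
By spousal attribution (R1), Arjun Tanaka is treated as also owning Amira Tanaka's interest in Cobalt Trust, giving 30% + 47% = 77%.
Chain via Halcyon Partners LP (R2): 68% × 17% = 11.56% of Bluewater Services GmbH.
Chain via Cobalt Trust (R2): 77% × 33% = 25.41% of Bluewater Services GmbH.
Aggregating (R3): 11.56% + 25.41% = 36.97%.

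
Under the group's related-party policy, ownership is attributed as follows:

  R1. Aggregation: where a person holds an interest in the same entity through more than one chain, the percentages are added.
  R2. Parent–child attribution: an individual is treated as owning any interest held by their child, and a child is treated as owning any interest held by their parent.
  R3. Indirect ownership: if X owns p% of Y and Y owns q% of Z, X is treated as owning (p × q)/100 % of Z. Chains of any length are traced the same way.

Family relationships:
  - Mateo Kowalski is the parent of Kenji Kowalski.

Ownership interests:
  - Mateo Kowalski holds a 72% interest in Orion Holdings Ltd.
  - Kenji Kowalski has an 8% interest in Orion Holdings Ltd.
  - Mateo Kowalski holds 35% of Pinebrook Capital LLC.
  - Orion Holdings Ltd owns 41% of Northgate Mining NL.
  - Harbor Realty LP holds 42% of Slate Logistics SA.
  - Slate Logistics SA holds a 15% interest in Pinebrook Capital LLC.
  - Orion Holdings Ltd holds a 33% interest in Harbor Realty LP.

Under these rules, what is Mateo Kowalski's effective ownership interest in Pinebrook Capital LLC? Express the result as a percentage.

36.6632%

By parent–child attribution (R2), Mateo Kowalski is treated as also owning Kenji Kowalski's interest in Orion Holdings Ltd, giving 72% + 8% = 80%.
Chain via Orion Holdings Ltd → Harbor Realty LP → Slate Logistics SA (R3): 80% × 33% × 42% × 15% = 1.6632% of Pinebrook Capital LLC.
Direct interest in Pinebrook Capital LLC: 35%.
Aggregating (R1): 1.6632% + 35% = 36.6632%.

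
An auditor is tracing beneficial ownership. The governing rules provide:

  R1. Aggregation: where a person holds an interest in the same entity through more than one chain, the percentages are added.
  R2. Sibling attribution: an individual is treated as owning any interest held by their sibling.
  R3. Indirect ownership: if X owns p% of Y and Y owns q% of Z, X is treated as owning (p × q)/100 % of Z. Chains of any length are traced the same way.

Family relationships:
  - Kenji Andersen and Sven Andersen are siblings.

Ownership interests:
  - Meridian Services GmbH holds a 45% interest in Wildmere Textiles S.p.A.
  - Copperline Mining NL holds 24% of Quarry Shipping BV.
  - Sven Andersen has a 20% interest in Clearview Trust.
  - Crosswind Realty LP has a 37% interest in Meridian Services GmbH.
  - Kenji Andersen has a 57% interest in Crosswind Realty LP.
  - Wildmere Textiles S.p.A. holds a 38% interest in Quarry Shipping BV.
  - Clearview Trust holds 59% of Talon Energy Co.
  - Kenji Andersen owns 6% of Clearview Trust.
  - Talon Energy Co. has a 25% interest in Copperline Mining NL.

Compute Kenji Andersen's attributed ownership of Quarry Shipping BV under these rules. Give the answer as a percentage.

By sibling attribution (R2), Kenji Andersen is treated as also owning Sven Andersen's interest in Clearview Trust, giving 6% + 20% = 26%.
Chain via Crosswind Realty LP → Meridian Services GmbH → Wildmere Textiles S.p.A. (R3): 57% × 37% × 45% × 38% = 3.60639% of Quarry Shipping BV.
Chain via Clearview Trust → Talon Energy Co. → Copperline Mining NL (R3): 26% × 59% × 25% × 24% = 0.9204% of Quarry Shipping BV.
Aggregating (R1): 3.60639% + 0.9204% = 4.52679%.

4.52679%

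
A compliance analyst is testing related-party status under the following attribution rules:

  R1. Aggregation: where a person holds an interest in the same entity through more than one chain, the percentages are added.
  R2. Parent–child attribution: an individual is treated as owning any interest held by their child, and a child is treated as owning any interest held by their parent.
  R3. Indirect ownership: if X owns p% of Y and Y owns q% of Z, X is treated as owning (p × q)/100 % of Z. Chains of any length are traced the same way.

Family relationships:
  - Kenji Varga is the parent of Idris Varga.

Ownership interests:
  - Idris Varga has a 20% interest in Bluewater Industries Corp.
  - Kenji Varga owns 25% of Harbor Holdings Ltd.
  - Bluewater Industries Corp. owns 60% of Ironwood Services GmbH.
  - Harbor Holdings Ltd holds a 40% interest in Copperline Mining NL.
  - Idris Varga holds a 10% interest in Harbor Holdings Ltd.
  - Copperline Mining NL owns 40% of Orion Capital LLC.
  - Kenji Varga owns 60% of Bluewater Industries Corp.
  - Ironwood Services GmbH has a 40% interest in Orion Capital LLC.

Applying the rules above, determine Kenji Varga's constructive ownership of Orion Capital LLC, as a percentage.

24.8%

By parent–child attribution (R2), Kenji Varga is treated as also owning Idris Varga's interest in Harbor Holdings Ltd, giving 25% + 10% = 35%.
By parent–child attribution (R2), Kenji Varga is treated as also owning Idris Varga's interest in Bluewater Industries Corp, giving 60% + 20% = 80%.
Chain via Harbor Holdings Ltd → Copperline Mining NL (R3): 35% × 40% × 40% = 5.6% of Orion Capital LLC.
Chain via Bluewater Industries Corp. → Ironwood Services GmbH (R3): 80% × 60% × 40% = 19.2% of Orion Capital LLC.
Aggregating (R1): 5.6% + 19.2% = 24.8%.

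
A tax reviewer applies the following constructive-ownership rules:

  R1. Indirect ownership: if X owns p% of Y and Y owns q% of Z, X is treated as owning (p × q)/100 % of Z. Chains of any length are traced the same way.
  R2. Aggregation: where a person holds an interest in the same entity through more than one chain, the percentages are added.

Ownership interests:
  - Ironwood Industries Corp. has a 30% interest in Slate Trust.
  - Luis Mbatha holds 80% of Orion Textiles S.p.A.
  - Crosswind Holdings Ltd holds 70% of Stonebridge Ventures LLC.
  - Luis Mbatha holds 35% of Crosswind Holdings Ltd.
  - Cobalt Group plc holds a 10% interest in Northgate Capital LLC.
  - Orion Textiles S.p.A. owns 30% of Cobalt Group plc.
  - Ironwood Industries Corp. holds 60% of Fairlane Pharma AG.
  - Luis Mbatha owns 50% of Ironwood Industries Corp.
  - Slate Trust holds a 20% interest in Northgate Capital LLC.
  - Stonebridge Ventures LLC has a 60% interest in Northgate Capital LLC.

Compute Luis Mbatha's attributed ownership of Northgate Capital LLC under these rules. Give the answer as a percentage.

20.1%

Chain via Crosswind Holdings Ltd → Stonebridge Ventures LLC (R1): 35% × 70% × 60% = 14.7% of Northgate Capital LLC.
Chain via Ironwood Industries Corp. → Slate Trust (R1): 50% × 30% × 20% = 3% of Northgate Capital LLC.
Chain via Orion Textiles S.p.A. → Cobalt Group plc (R1): 80% × 30% × 10% = 2.4% of Northgate Capital LLC.
Aggregating (R2): 14.7% + 3% + 2.4% = 20.1%.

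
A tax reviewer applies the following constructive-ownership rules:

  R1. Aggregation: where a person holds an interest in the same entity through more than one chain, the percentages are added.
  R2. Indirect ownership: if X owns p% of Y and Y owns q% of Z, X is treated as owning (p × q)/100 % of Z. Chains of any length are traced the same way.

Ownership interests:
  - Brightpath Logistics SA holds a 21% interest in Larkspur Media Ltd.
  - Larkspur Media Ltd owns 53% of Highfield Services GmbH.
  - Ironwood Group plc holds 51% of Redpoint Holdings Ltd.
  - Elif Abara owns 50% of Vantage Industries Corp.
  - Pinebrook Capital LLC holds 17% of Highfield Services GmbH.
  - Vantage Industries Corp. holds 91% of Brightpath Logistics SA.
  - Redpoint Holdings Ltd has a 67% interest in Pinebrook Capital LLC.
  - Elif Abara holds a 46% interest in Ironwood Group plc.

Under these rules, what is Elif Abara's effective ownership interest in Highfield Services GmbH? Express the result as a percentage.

Chain via Ironwood Group plc → Redpoint Holdings Ltd → Pinebrook Capital LLC (R2): 46% × 51% × 67% × 17% = 2.672094% of Highfield Services GmbH.
Chain via Vantage Industries Corp. → Brightpath Logistics SA → Larkspur Media Ltd (R2): 50% × 91% × 21% × 53% = 5.06415% of Highfield Services GmbH.
Aggregating (R1): 2.672094% + 5.06415% = 7.736244%.

7.736244%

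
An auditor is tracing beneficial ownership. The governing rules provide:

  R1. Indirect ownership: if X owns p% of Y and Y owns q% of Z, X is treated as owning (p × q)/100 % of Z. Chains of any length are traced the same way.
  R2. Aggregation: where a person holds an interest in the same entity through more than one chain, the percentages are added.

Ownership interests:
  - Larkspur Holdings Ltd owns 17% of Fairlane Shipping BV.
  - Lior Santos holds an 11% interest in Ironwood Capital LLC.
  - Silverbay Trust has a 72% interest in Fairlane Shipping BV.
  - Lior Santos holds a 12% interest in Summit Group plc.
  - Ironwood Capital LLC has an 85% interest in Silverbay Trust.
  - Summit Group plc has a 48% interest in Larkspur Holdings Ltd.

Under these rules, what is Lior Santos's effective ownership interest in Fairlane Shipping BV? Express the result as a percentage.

Chain via Summit Group plc → Larkspur Holdings Ltd (R1): 12% × 48% × 17% = 0.9792% of Fairlane Shipping BV.
Chain via Ironwood Capital LLC → Silverbay Trust (R1): 11% × 85% × 72% = 6.732% of Fairlane Shipping BV.
Aggregating (R2): 0.9792% + 6.732% = 7.7112%.

7.7112%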